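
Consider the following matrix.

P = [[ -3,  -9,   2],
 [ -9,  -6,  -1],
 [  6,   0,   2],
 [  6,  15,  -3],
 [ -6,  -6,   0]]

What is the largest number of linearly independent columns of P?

Row reduce to echelon form.
R2 ← R2 − (3)·R1: [0, 21, -7]
R3 ← R3 + (2)·R1: [0, -18, 6]
R4 ← R4 + (2)·R1: [0, -3, 1]
R5 ← R5 − (2)·R1: [0, 12, -4]
R3 ← R3 + (6/7)·R2: [0, 0, 0]
R4 ← R4 + (1/7)·R2: [0, 0, 0]
R5 ← R5 − (4/7)·R2: [0, 0, 0]
Echelon form has 2 nonzero rows, so rank(P) = 2.
The rank gives the maximum number of linearly independent columns: 2.

2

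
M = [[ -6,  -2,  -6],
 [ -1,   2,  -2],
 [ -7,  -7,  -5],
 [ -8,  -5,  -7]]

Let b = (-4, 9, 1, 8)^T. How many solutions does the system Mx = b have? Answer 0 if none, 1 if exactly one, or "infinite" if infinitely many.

Row reduce the augmented matrix [M | b].
R2 ← R2 − (1/6)·R1: [0, 7/3, -1, 29/3]
R3 ← R3 − (7/6)·R1: [0, -14/3, 2, 17/3]
R4 ← R4 − (4/3)·R1: [0, -7/3, 1, 40/3]
R3 ← R3 + (2)·R2: [0, 0, 0, 25]
R4 ← R4 + R2: [0, 0, 0, 23]
R4 ← R4 − (23/25)·R3: [0, 0, 0, 0]
The echelon form has 3 nonzero rows; the last pivot sits in the augmented column, so rank(M) = 2 but rank([M|b]) = 3.
Since the ranks differ, the system is inconsistent.
It has no solutions.

0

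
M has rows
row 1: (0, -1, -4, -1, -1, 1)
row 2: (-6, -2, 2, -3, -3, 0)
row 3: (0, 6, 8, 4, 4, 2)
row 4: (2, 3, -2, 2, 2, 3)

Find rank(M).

3

Row reduce to echelon form.
Swap R1 ↔ R2
R4 ← R4 + (1/3)·R1: [0, 7/3, -4/3, 1, 1, 3]
R3 ← R3 + (6)·R2: [0, 0, -16, -2, -2, 8]
R4 ← R4 + (7/3)·R2: [0, 0, -32/3, -4/3, -4/3, 16/3]
R4 ← R4 − (2/3)·R3: [0, 0, 0, 0, 0, 0]
Echelon form has 3 nonzero rows, so rank(M) = 3.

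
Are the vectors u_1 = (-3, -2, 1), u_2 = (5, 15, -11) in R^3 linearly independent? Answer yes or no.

yes

Form the matrix with these vectors as rows and row reduce.
R2 ← R2 + (5/3)·R1: [0, 35/3, -28/3]
2 nonzero rows, so the 2 vectors span a space of dimension 2.
Since 2 = 2, the vectors are linearly independent.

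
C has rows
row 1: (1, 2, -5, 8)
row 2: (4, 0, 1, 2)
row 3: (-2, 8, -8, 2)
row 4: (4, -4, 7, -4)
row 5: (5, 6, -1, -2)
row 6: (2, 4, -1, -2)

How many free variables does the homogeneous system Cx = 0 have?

1

Row reduce to echelon form.
R2 ← R2 − (4)·R1: [0, -8, 21, -30]
R3 ← R3 + (2)·R1: [0, 12, -18, 18]
R4 ← R4 − (4)·R1: [0, -12, 27, -36]
R5 ← R5 − (5)·R1: [0, -4, 24, -42]
R6 ← R6 − (2)·R1: [0, 0, 9, -18]
R3 ← R3 + (3/2)·R2: [0, 0, 27/2, -27]
R4 ← R4 − (3/2)·R2: [0, 0, -9/2, 9]
R5 ← R5 − (1/2)·R2: [0, 0, 27/2, -27]
R4 ← R4 + (1/3)·R3: [0, 0, 0, 0]
R5 ← R5 − R3: [0, 0, 0, 0]
R6 ← R6 − (2/3)·R3: [0, 0, 0, 0]
3 nonzero rows, so rank(C) = 3.
C has 4 columns; by rank–nullity, nullity = 4 − 3 = 1.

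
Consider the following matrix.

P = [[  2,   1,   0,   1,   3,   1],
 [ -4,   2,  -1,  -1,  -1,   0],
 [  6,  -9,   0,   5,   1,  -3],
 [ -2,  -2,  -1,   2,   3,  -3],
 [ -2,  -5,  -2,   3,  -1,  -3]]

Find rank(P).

Row reduce to echelon form.
R2 ← R2 + (2)·R1: [0, 4, -1, 1, 5, 2]
R3 ← R3 − (3)·R1: [0, -12, 0, 2, -8, -6]
R4 ← R4 + R1: [0, -1, -1, 3, 6, -2]
R5 ← R5 + R1: [0, -4, -2, 4, 2, -2]
R3 ← R3 + (3)·R2: [0, 0, -3, 5, 7, 0]
R4 ← R4 + (1/4)·R2: [0, 0, -5/4, 13/4, 29/4, -3/2]
R5 ← R5 + R2: [0, 0, -3, 5, 7, 0]
R4 ← R4 − (5/12)·R3: [0, 0, 0, 7/6, 13/3, -3/2]
R5 ← R5 − R3: [0, 0, 0, 0, 0, 0]
Echelon form has 4 nonzero rows, so rank(P) = 4.

4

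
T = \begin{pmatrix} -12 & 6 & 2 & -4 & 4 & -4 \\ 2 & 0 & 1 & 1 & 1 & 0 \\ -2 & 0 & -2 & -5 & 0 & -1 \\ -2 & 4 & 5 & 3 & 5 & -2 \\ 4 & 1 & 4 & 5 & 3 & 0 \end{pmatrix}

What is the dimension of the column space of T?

3

Row reduce to echelon form.
R2 ← R2 + (1/6)·R1: [0, 1, 4/3, 1/3, 5/3, -2/3]
R3 ← R3 − (1/6)·R1: [0, -1, -7/3, -13/3, -2/3, -1/3]
R4 ← R4 − (1/6)·R1: [0, 3, 14/3, 11/3, 13/3, -4/3]
R5 ← R5 + (1/3)·R1: [0, 3, 14/3, 11/3, 13/3, -4/3]
R3 ← R3 + R2: [0, 0, -1, -4, 1, -1]
R4 ← R4 − (3)·R2: [0, 0, 2/3, 8/3, -2/3, 2/3]
R5 ← R5 − (3)·R2: [0, 0, 2/3, 8/3, -2/3, 2/3]
R4 ← R4 + (2/3)·R3: [0, 0, 0, 0, 0, 0]
R5 ← R5 + (2/3)·R3: [0, 0, 0, 0, 0, 0]
Echelon form has 3 nonzero rows, so rank(T) = 3.
The column space has dimension equal to the rank: 3.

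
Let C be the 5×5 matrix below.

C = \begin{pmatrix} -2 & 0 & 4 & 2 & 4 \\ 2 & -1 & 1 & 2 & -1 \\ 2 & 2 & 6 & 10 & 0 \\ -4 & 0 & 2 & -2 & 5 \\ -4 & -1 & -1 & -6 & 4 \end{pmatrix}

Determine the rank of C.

Row reduce to echelon form.
R2 ← R2 + R1: [0, -1, 5, 4, 3]
R3 ← R3 + R1: [0, 2, 10, 12, 4]
R4 ← R4 − (2)·R1: [0, 0, -6, -6, -3]
R5 ← R5 − (2)·R1: [0, -1, -9, -10, -4]
R3 ← R3 + (2)·R2: [0, 0, 20, 20, 10]
R5 ← R5 − R2: [0, 0, -14, -14, -7]
R4 ← R4 + (3/10)·R3: [0, 0, 0, 0, 0]
R5 ← R5 + (7/10)·R3: [0, 0, 0, 0, 0]
Echelon form has 3 nonzero rows, so rank(C) = 3.

3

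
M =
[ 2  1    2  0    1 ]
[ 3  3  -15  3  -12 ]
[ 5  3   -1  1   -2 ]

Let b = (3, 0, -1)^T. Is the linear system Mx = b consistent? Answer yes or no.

Row reduce the augmented matrix [M | b].
R2 ← R2 − (3/2)·R1: [0, 3/2, -18, 3, -27/2, -9/2]
R3 ← R3 − (5/2)·R1: [0, 1/2, -6, 1, -9/2, -17/2]
R3 ← R3 − (1/3)·R2: [0, 0, 0, 0, 0, -7]
The echelon form has 3 nonzero rows; the last pivot sits in the augmented column, so rank(M) = 2 but rank([M|b]) = 3.
Since the ranks differ, the system is inconsistent.

no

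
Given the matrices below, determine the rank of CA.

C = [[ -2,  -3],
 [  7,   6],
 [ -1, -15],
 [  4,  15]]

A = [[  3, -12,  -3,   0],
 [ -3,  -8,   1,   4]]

First compute CA:
[[  3,  48,   3, -12],
 [  3, -132, -15,  24],
 [ 42, 132, -12, -60],
 [-33, -168,   3,  60]]
Now row reduce the product.
R2 ← R2 − R1: [0, -180, -18, 36]
R3 ← R3 − (14)·R1: [0, -540, -54, 108]
R4 ← R4 + (11)·R1: [0, 360, 36, -72]
R3 ← R3 − (3)·R2: [0, 0, 0, 0]
R4 ← R4 + (2)·R2: [0, 0, 0, 0]
2 nonzero rows, so rank(CA) = 2.

2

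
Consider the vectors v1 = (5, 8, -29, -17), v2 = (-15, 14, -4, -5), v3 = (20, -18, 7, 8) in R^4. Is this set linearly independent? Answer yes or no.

yes

Form the matrix with these vectors as rows and row reduce.
R2 ← R2 + (3)·R1: [0, 38, -91, -56]
R3 ← R3 − (4)·R1: [0, -50, 123, 76]
R3 ← R3 + (25/19)·R2: [0, 0, 62/19, 44/19]
3 nonzero rows, so the 3 vectors span a space of dimension 3.
Since 3 = 3, the vectors are linearly independent.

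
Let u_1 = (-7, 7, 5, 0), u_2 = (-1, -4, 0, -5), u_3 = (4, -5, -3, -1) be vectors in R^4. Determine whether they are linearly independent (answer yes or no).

Form the matrix with these vectors as rows and row reduce.
R2 ← R2 − (1/7)·R1: [0, -5, -5/7, -5]
R3 ← R3 + (4/7)·R1: [0, -1, -1/7, -1]
R3 ← R3 − (1/5)·R2: [0, 0, 0, 0]
2 nonzero rows, so the 3 vectors span a space of dimension 2.
Since 2 < 3, the vectors are linearly dependent.

no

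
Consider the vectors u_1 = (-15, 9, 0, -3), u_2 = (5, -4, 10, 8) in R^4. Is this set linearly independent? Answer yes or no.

Form the matrix with these vectors as rows and row reduce.
R2 ← R2 + (1/3)·R1: [0, -1, 10, 7]
2 nonzero rows, so the 2 vectors span a space of dimension 2.
Since 2 = 2, the vectors are linearly independent.

yes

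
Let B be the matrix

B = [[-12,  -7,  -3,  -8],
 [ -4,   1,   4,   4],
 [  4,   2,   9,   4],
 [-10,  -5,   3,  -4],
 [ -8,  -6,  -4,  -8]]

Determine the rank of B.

3

Row reduce to echelon form.
R2 ← R2 − (1/3)·R1: [0, 10/3, 5, 20/3]
R3 ← R3 + (1/3)·R1: [0, -1/3, 8, 4/3]
R4 ← R4 − (5/6)·R1: [0, 5/6, 11/2, 8/3]
R5 ← R5 − (2/3)·R1: [0, -4/3, -2, -8/3]
R3 ← R3 + (1/10)·R2: [0, 0, 17/2, 2]
R4 ← R4 − (1/4)·R2: [0, 0, 17/4, 1]
R5 ← R5 + (2/5)·R2: [0, 0, 0, 0]
R4 ← R4 − (1/2)·R3: [0, 0, 0, 0]
Echelon form has 3 nonzero rows, so rank(B) = 3.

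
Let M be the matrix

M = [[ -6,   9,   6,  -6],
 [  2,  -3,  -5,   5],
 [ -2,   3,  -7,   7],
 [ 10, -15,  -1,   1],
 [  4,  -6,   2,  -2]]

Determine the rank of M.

2

Row reduce to echelon form.
R2 ← R2 + (1/3)·R1: [0, 0, -3, 3]
R3 ← R3 − (1/3)·R1: [0, 0, -9, 9]
R4 ← R4 + (5/3)·R1: [0, 0, 9, -9]
R5 ← R5 + (2/3)·R1: [0, 0, 6, -6]
R3 ← R3 − (3)·R2: [0, 0, 0, 0]
R4 ← R4 + (3)·R2: [0, 0, 0, 0]
R5 ← R5 + (2)·R2: [0, 0, 0, 0]
Echelon form has 2 nonzero rows, so rank(M) = 2.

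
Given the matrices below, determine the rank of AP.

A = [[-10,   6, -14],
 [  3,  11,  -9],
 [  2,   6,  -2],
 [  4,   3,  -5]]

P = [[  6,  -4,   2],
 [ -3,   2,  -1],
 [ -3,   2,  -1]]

1

First compute AP:
[[-36,  24, -12],
 [ 12,  -8,   4],
 [  0,   0,   0],
 [ 30, -20,  10]]
Now row reduce the product.
R2 ← R2 + (1/3)·R1: [0, 0, 0]
R4 ← R4 + (5/6)·R1: [0, 0, 0]
1 nonzero row, so rank(AP) = 1.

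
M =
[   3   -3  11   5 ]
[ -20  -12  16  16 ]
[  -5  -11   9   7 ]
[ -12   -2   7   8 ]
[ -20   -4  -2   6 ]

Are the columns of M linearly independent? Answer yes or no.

no

Row reduce M to echelon form.
R2 ← R2 + (20/3)·R1: [0, -32, 268/3, 148/3]
R3 ← R3 + (5/3)·R1: [0, -16, 82/3, 46/3]
R4 ← R4 + (4)·R1: [0, -14, 51, 28]
R5 ← R5 + (20/3)·R1: [0, -24, 214/3, 118/3]
R3 ← R3 − (1/2)·R2: [0, 0, -52/3, -28/3]
R4 ← R4 − (7/16)·R2: [0, 0, 143/12, 77/12]
R5 ← R5 − (3/4)·R2: [0, 0, 13/3, 7/3]
R4 ← R4 + (11/16)·R3: [0, 0, 0, 0]
R5 ← R5 + (1/4)·R3: [0, 0, 0, 0]
3 pivots among 4 columns.
Only 3 < 4 pivot columns, so the columns are linearly dependent.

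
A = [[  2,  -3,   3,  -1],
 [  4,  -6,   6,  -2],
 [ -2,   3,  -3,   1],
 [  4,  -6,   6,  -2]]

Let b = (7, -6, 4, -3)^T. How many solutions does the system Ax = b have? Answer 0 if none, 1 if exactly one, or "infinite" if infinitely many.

Row reduce the augmented matrix [A | b].
R2 ← R2 − (2)·R1: [0, 0, 0, 0, -20]
R3 ← R3 + R1: [0, 0, 0, 0, 11]
R4 ← R4 − (2)·R1: [0, 0, 0, 0, -17]
R3 ← R3 + (11/20)·R2: [0, 0, 0, 0, 0]
R4 ← R4 − (17/20)·R2: [0, 0, 0, 0, 0]
The echelon form has 2 nonzero rows; the last pivot sits in the augmented column, so rank(A) = 1 but rank([A|b]) = 2.
Since the ranks differ, the system is inconsistent.
It has no solutions.

0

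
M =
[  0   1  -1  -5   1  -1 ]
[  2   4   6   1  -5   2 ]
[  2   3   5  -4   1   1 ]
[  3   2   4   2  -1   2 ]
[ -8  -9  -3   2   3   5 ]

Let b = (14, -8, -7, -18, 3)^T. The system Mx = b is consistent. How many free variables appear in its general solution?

1

Row reduce the augmented matrix [M | b].
Swap R1 ↔ R2
R3 ← R3 − R1: [0, -1, -1, -5, 6, -1, 1]
R4 ← R4 − (3/2)·R1: [0, -4, -5, 1/2, 13/2, -1, -6]
R5 ← R5 + (4)·R1: [0, 7, 21, 6, -17, 13, -29]
R3 ← R3 + R2: [0, 0, -2, -10, 7, -2, 15]
R4 ← R4 + (4)·R2: [0, 0, -9, -39/2, 21/2, -5, 50]
R5 ← R5 − (7)·R2: [0, 0, 28, 41, -24, 20, -127]
R4 ← R4 − (9/2)·R3: [0, 0, 0, 51/2, -21, 4, -35/2]
R5 ← R5 + (14)·R3: [0, 0, 0, -99, 74, -8, 83]
R5 ← R5 + (66/17)·R4: [0, 0, 0, 0, -128/17, 128/17, 256/17]
The echelon form has 5 nonzero rows, and every pivot lies in the first 6 columns, so rank(M) = rank([M|b]) = 5.
The system is consistent.
Free variables = (unknowns) − (rank) = 6 − 5 = 1.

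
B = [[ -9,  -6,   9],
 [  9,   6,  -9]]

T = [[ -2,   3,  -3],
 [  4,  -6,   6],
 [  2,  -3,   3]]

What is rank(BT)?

First compute BT:
[[ 12, -18,  18],
 [-12,  18, -18]]
Now row reduce the product.
R2 ← R2 + R1: [0, 0, 0]
1 nonzero row, so rank(BT) = 1.

1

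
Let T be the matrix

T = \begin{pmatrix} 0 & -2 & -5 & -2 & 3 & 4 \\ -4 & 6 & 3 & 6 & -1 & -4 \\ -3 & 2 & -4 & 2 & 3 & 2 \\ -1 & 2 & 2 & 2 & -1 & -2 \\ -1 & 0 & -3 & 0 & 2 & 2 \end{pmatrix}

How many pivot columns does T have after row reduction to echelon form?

2

Row reduce to echelon form.
Swap R1 ↔ R2
R3 ← R3 − (3/4)·R1: [0, -5/2, -25/4, -5/2, 15/4, 5]
R4 ← R4 − (1/4)·R1: [0, 1/2, 5/4, 1/2, -3/4, -1]
R5 ← R5 − (1/4)·R1: [0, -3/2, -15/4, -3/2, 9/4, 3]
R3 ← R3 − (5/4)·R2: [0, 0, 0, 0, 0, 0]
R4 ← R4 + (1/4)·R2: [0, 0, 0, 0, 0, 0]
R5 ← R5 − (3/4)·R2: [0, 0, 0, 0, 0, 0]
Echelon form has 2 nonzero rows, so rank(T) = 2.
Each nonzero row contributes one pivot column: 2 pivot columns.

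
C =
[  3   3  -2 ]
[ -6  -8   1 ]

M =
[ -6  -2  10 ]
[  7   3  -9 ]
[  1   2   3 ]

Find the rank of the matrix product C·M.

First compute CM:
[[  1,  -1,  -3],
 [-19, -10,  15]]
Now row reduce the product.
R2 ← R2 + (19)·R1: [0, -29, -42]
2 nonzero rows, so rank(CM) = 2.

2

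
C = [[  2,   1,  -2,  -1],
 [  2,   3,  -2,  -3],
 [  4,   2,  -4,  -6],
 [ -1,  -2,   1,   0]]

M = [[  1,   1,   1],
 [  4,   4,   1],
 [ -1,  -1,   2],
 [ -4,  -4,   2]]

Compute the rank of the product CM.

2

First compute CM:
[[ 12,  12,  -3],
 [ 28,  28,  -5],
 [ 40,  40, -14],
 [-10, -10,  -1]]
Now row reduce the product.
R2 ← R2 − (7/3)·R1: [0, 0, 2]
R3 ← R3 − (10/3)·R1: [0, 0, -4]
R4 ← R4 + (5/6)·R1: [0, 0, -7/2]
R3 ← R3 + (2)·R2: [0, 0, 0]
R4 ← R4 + (7/4)·R2: [0, 0, 0]
2 nonzero rows, so rank(CM) = 2.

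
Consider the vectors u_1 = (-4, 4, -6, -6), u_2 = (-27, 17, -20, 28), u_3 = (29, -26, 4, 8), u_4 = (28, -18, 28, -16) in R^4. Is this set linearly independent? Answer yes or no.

yes

Form the matrix with these vectors as rows and row reduce.
R2 ← R2 − (27/4)·R1: [0, -10, 41/2, 137/2]
R3 ← R3 + (29/4)·R1: [0, 3, -79/2, -71/2]
R4 ← R4 + (7)·R1: [0, 10, -14, -58]
R3 ← R3 + (3/10)·R2: [0, 0, -667/20, -299/20]
R4 ← R4 + R2: [0, 0, 13/2, 21/2]
R4 ← R4 + (130/667)·R3: [0, 0, 0, 220/29]
4 nonzero rows, so the 4 vectors span a space of dimension 4.
Since 4 = 4, the vectors are linearly independent.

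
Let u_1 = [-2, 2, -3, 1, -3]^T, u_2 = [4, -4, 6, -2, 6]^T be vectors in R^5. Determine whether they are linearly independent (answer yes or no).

no

Form the matrix with these vectors as rows and row reduce.
R2 ← R2 + (2)·R1: [0, 0, 0, 0, 0]
1 nonzero row, so the 2 vectors span a space of dimension 1.
Since 1 < 2, the vectors are linearly dependent.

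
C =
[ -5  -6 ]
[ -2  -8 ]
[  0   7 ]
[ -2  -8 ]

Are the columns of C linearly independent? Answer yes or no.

Row reduce C to echelon form.
R2 ← R2 − (2/5)·R1: [0, -28/5]
R4 ← R4 − (2/5)·R1: [0, -28/5]
R3 ← R3 + (5/4)·R2: [0, 0]
R4 ← R4 − R2: [0, 0]
2 pivots among 2 columns.
Every column is a pivot column, so the columns are linearly independent.

yes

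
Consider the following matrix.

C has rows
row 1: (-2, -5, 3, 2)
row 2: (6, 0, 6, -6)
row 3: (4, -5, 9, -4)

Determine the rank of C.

2

Row reduce to echelon form.
R2 ← R2 + (3)·R1: [0, -15, 15, 0]
R3 ← R3 + (2)·R1: [0, -15, 15, 0]
R3 ← R3 − R2: [0, 0, 0, 0]
Echelon form has 2 nonzero rows, so rank(C) = 2.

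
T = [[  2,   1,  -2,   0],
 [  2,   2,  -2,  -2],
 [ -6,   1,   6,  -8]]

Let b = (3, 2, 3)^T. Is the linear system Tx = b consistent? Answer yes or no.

no

Row reduce the augmented matrix [T | b].
R2 ← R2 − R1: [0, 1, 0, -2, -1]
R3 ← R3 + (3)·R1: [0, 4, 0, -8, 12]
R3 ← R3 − (4)·R2: [0, 0, 0, 0, 16]
The echelon form has 3 nonzero rows; the last pivot sits in the augmented column, so rank(T) = 2 but rank([T|b]) = 3.
Since the ranks differ, the system is inconsistent.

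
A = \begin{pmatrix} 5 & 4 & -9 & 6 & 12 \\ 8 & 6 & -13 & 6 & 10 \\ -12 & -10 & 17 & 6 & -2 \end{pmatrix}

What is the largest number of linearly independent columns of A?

3

Row reduce to echelon form.
R2 ← R2 − (8/5)·R1: [0, -2/5, 7/5, -18/5, -46/5]
R3 ← R3 + (12/5)·R1: [0, -2/5, -23/5, 102/5, 134/5]
R3 ← R3 − R2: [0, 0, -6, 24, 36]
Echelon form has 3 nonzero rows, so rank(A) = 3.
The rank gives the maximum number of linearly independent columns: 3.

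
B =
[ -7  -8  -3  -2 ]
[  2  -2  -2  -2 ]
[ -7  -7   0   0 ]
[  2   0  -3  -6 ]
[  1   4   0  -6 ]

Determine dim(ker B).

Row reduce to echelon form.
R2 ← R2 + (2/7)·R1: [0, -30/7, -20/7, -18/7]
R3 ← R3 − R1: [0, 1, 3, 2]
R4 ← R4 + (2/7)·R1: [0, -16/7, -27/7, -46/7]
R5 ← R5 + (1/7)·R1: [0, 20/7, -3/7, -44/7]
R3 ← R3 + (7/30)·R2: [0, 0, 7/3, 7/5]
R4 ← R4 − (8/15)·R2: [0, 0, -7/3, -26/5]
R5 ← R5 + (2/3)·R2: [0, 0, -7/3, -8]
R4 ← R4 + R3: [0, 0, 0, -19/5]
R5 ← R5 + R3: [0, 0, 0, -33/5]
R5 ← R5 − (33/19)·R4: [0, 0, 0, 0]
4 nonzero rows, so rank(B) = 4.
B has 4 columns; by rank–nullity, nullity = 4 − 4 = 0.

0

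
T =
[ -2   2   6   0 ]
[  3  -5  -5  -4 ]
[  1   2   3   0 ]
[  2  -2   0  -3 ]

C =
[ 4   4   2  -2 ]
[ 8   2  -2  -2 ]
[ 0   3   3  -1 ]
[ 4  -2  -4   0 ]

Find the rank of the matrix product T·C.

2

First compute TC:
[[  8,  14,  10,  -6],
 [-44,  -5,  17,   9],
 [ 20,  17,   7,  -9],
 [-20,  10,  20,   0]]
Now row reduce the product.
R2 ← R2 + (11/2)·R1: [0, 72, 72, -24]
R3 ← R3 − (5/2)·R1: [0, -18, -18, 6]
R4 ← R4 + (5/2)·R1: [0, 45, 45, -15]
R3 ← R3 + (1/4)·R2: [0, 0, 0, 0]
R4 ← R4 − (5/8)·R2: [0, 0, 0, 0]
2 nonzero rows, so rank(TC) = 2.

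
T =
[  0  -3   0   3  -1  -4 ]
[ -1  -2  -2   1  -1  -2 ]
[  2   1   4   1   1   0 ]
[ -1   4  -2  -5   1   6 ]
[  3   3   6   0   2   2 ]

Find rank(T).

2

Row reduce to echelon form.
Swap R1 ↔ R2
R3 ← R3 + (2)·R1: [0, -3, 0, 3, -1, -4]
R4 ← R4 − R1: [0, 6, 0, -6, 2, 8]
R5 ← R5 + (3)·R1: [0, -3, 0, 3, -1, -4]
R3 ← R3 − R2: [0, 0, 0, 0, 0, 0]
R4 ← R4 + (2)·R2: [0, 0, 0, 0, 0, 0]
R5 ← R5 − R2: [0, 0, 0, 0, 0, 0]
Echelon form has 2 nonzero rows, so rank(T) = 2.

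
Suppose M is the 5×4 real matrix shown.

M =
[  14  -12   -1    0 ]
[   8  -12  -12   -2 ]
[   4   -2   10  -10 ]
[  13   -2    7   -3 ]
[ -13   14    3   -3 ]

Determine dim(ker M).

0

Row reduce to echelon form.
R2 ← R2 − (4/7)·R1: [0, -36/7, -80/7, -2]
R3 ← R3 − (2/7)·R1: [0, 10/7, 72/7, -10]
R4 ← R4 − (13/14)·R1: [0, 64/7, 111/14, -3]
R5 ← R5 + (13/14)·R1: [0, 20/7, 29/14, -3]
R3 ← R3 + (5/18)·R2: [0, 0, 64/9, -95/9]
R4 ← R4 + (16/9)·R2: [0, 0, -223/18, -59/9]
R5 ← R5 + (5/9)·R2: [0, 0, -77/18, -37/9]
R4 ← R4 + (223/128)·R3: [0, 0, 0, -3193/128]
R5 ← R5 + (77/128)·R3: [0, 0, 0, -1339/128]
R5 ← R5 − (13/31)·R4: [0, 0, 0, 0]
4 nonzero rows, so rank(M) = 4.
M has 4 columns; by rank–nullity, nullity = 4 − 4 = 0.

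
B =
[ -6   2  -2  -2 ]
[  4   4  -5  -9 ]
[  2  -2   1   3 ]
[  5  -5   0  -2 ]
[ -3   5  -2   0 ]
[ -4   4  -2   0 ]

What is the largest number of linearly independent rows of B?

Row reduce to echelon form.
R2 ← R2 + (2/3)·R1: [0, 16/3, -19/3, -31/3]
R3 ← R3 + (1/3)·R1: [0, -4/3, 1/3, 7/3]
R4 ← R4 + (5/6)·R1: [0, -10/3, -5/3, -11/3]
R5 ← R5 − (1/2)·R1: [0, 4, -1, 1]
R6 ← R6 − (2/3)·R1: [0, 8/3, -2/3, 4/3]
R3 ← R3 + (1/4)·R2: [0, 0, -5/4, -1/4]
R4 ← R4 + (5/8)·R2: [0, 0, -45/8, -81/8]
R5 ← R5 − (3/4)·R2: [0, 0, 15/4, 35/4]
R6 ← R6 − (1/2)·R2: [0, 0, 5/2, 13/2]
R4 ← R4 − (9/2)·R3: [0, 0, 0, -9]
R5 ← R5 + (3)·R3: [0, 0, 0, 8]
R6 ← R6 + (2)·R3: [0, 0, 0, 6]
R5 ← R5 + (8/9)·R4: [0, 0, 0, 0]
R6 ← R6 + (2/3)·R4: [0, 0, 0, 0]
Echelon form has 4 nonzero rows, so rank(B) = 4.
The rank gives the maximum number of linearly independent rows: 4.

4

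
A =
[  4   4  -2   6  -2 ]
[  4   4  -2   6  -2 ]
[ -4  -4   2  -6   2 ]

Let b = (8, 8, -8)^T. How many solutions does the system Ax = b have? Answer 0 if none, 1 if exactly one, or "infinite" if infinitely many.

infinite

Row reduce the augmented matrix [A | b].
R2 ← R2 − R1: [0, 0, 0, 0, 0, 0]
R3 ← R3 + R1: [0, 0, 0, 0, 0, 0]
The echelon form has 1 nonzero rows, and every pivot lies in the first 5 columns, so rank(A) = rank([A|b]) = 1.
The system is consistent.
rank = 1 < 5 unknowns, so there are infinitely many solutions.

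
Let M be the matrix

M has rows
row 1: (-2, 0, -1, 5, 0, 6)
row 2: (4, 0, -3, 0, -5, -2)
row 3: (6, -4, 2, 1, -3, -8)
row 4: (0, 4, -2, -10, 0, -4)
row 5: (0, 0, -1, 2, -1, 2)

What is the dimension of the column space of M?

Row reduce to echelon form.
R2 ← R2 + (2)·R1: [0, 0, -5, 10, -5, 10]
R3 ← R3 + (3)·R1: [0, -4, -1, 16, -3, 10]
Swap R2 ↔ R3
R4 ← R4 + R2: [0, 0, -3, 6, -3, 6]
R4 ← R4 − (3/5)·R3: [0, 0, 0, 0, 0, 0]
R5 ← R5 − (1/5)·R3: [0, 0, 0, 0, 0, 0]
Echelon form has 3 nonzero rows, so rank(M) = 3.
The column space has dimension equal to the rank: 3.

3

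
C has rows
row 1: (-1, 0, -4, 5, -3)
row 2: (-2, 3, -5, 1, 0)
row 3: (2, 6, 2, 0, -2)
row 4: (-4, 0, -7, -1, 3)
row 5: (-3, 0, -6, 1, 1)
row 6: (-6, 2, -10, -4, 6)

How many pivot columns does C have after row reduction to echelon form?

3

Row reduce to echelon form.
R2 ← R2 − (2)·R1: [0, 3, 3, -9, 6]
R3 ← R3 + (2)·R1: [0, 6, -6, 10, -8]
R4 ← R4 − (4)·R1: [0, 0, 9, -21, 15]
R5 ← R5 − (3)·R1: [0, 0, 6, -14, 10]
R6 ← R6 − (6)·R1: [0, 2, 14, -34, 24]
R3 ← R3 − (2)·R2: [0, 0, -12, 28, -20]
R6 ← R6 − (2/3)·R2: [0, 0, 12, -28, 20]
R4 ← R4 + (3/4)·R3: [0, 0, 0, 0, 0]
R5 ← R5 + (1/2)·R3: [0, 0, 0, 0, 0]
R6 ← R6 + R3: [0, 0, 0, 0, 0]
Echelon form has 3 nonzero rows, so rank(C) = 3.
Each nonzero row contributes one pivot column: 3 pivot columns.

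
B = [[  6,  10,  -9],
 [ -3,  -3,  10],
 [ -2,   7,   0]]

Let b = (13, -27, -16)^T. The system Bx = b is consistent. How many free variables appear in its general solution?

Row reduce the augmented matrix [B | b].
R2 ← R2 + (1/2)·R1: [0, 2, 11/2, -41/2]
R3 ← R3 + (1/3)·R1: [0, 31/3, -3, -35/3]
R3 ← R3 − (31/6)·R2: [0, 0, -377/12, 377/4]
The echelon form has 3 nonzero rows, and every pivot lies in the first 3 columns, so rank(B) = rank([B|b]) = 3.
The system is consistent.
Free variables = (unknowns) − (rank) = 3 − 3 = 0.

0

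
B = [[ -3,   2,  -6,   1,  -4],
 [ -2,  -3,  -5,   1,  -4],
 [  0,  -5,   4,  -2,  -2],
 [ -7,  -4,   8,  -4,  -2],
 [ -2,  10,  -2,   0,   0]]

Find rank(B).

Row reduce to echelon form.
R2 ← R2 − (2/3)·R1: [0, -13/3, -1, 1/3, -4/3]
R4 ← R4 − (7/3)·R1: [0, -26/3, 22, -19/3, 22/3]
R5 ← R5 − (2/3)·R1: [0, 26/3, 2, -2/3, 8/3]
R3 ← R3 − (15/13)·R2: [0, 0, 67/13, -31/13, -6/13]
R4 ← R4 − (2)·R2: [0, 0, 24, -7, 10]
R5 ← R5 + (2)·R2: [0, 0, 0, 0, 0]
R4 ← R4 − (312/67)·R3: [0, 0, 0, 275/67, 814/67]
Echelon form has 4 nonzero rows, so rank(B) = 4.

4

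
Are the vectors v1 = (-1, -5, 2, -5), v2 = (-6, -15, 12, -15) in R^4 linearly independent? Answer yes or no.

Form the matrix with these vectors as rows and row reduce.
R2 ← R2 − (6)·R1: [0, 15, 0, 15]
2 nonzero rows, so the 2 vectors span a space of dimension 2.
Since 2 = 2, the vectors are linearly independent.

yes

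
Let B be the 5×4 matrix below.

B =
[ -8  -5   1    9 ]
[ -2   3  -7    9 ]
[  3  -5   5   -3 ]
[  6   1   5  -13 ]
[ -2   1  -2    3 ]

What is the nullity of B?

Row reduce to echelon form.
R2 ← R2 − (1/4)·R1: [0, 17/4, -29/4, 27/4]
R3 ← R3 + (3/8)·R1: [0, -55/8, 43/8, 3/8]
R4 ← R4 + (3/4)·R1: [0, -11/4, 23/4, -25/4]
R5 ← R5 − (1/4)·R1: [0, 9/4, -9/4, 3/4]
R3 ← R3 + (55/34)·R2: [0, 0, -108/17, 192/17]
R4 ← R4 + (11/17)·R2: [0, 0, 18/17, -32/17]
R5 ← R5 − (9/17)·R2: [0, 0, 27/17, -48/17]
R4 ← R4 + (1/6)·R3: [0, 0, 0, 0]
R5 ← R5 + (1/4)·R3: [0, 0, 0, 0]
3 nonzero rows, so rank(B) = 3.
B has 4 columns; by rank–nullity, nullity = 4 − 3 = 1.

1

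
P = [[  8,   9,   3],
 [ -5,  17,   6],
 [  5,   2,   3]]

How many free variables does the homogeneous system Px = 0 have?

Row reduce to echelon form.
R2 ← R2 + (5/8)·R1: [0, 181/8, 63/8]
R3 ← R3 − (5/8)·R1: [0, -29/8, 9/8]
R3 ← R3 + (29/181)·R2: [0, 0, 432/181]
3 nonzero rows, so rank(P) = 3.
P has 3 columns; by rank–nullity, nullity = 3 − 3 = 0.

0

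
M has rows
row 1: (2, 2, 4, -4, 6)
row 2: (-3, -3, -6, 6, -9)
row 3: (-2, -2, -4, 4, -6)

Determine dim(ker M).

4

Row reduce to echelon form.
R2 ← R2 + (3/2)·R1: [0, 0, 0, 0, 0]
R3 ← R3 + R1: [0, 0, 0, 0, 0]
1 nonzero row, so rank(M) = 1.
M has 5 columns; by rank–nullity, nullity = 5 − 1 = 4.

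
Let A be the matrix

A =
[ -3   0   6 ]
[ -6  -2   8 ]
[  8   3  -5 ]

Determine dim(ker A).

0

Row reduce to echelon form.
R2 ← R2 − (2)·R1: [0, -2, -4]
R3 ← R3 + (8/3)·R1: [0, 3, 11]
R3 ← R3 + (3/2)·R2: [0, 0, 5]
3 nonzero rows, so rank(A) = 3.
A has 3 columns; by rank–nullity, nullity = 3 − 3 = 0.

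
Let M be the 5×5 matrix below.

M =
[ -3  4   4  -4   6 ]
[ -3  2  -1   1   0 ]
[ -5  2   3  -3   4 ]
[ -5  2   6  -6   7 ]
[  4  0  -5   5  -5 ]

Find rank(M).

3

Row reduce to echelon form.
R2 ← R2 − R1: [0, -2, -5, 5, -6]
R3 ← R3 − (5/3)·R1: [0, -14/3, -11/3, 11/3, -6]
R4 ← R4 − (5/3)·R1: [0, -14/3, -2/3, 2/3, -3]
R5 ← R5 + (4/3)·R1: [0, 16/3, 1/3, -1/3, 3]
R3 ← R3 − (7/3)·R2: [0, 0, 8, -8, 8]
R4 ← R4 − (7/3)·R2: [0, 0, 11, -11, 11]
R5 ← R5 + (8/3)·R2: [0, 0, -13, 13, -13]
R4 ← R4 − (11/8)·R3: [0, 0, 0, 0, 0]
R5 ← R5 + (13/8)·R3: [0, 0, 0, 0, 0]
Echelon form has 3 nonzero rows, so rank(M) = 3.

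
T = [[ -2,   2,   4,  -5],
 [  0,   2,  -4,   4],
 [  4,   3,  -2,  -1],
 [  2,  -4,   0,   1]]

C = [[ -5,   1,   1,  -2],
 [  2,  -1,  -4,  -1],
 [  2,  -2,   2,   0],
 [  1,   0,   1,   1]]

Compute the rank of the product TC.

First compute TC:
[[ 17, -12,  -7,  -3],
 [  0,   6, -12,   2],
 [-19,   5, -13, -12],
 [-17,   6,  19,   1]]
Now row reduce the product.
R3 ← R3 + (19/17)·R1: [0, -143/17, -354/17, -261/17]
R4 ← R4 + R1: [0, -6, 12, -2]
R3 ← R3 + (143/102)·R2: [0, 0, -640/17, -640/51]
R4 ← R4 + R2: [0, 0, 0, 0]
3 nonzero rows, so rank(TC) = 3.

3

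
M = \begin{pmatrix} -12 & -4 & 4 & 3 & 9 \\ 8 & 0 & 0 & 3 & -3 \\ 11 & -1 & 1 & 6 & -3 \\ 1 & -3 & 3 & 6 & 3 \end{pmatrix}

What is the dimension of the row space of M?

2

Row reduce to echelon form.
R2 ← R2 + (2/3)·R1: [0, -8/3, 8/3, 5, 3]
R3 ← R3 + (11/12)·R1: [0, -14/3, 14/3, 35/4, 21/4]
R4 ← R4 + (1/12)·R1: [0, -10/3, 10/3, 25/4, 15/4]
R3 ← R3 − (7/4)·R2: [0, 0, 0, 0, 0]
R4 ← R4 − (5/4)·R2: [0, 0, 0, 0, 0]
Echelon form has 2 nonzero rows, so rank(M) = 2.
The row space has dimension equal to the rank: 2.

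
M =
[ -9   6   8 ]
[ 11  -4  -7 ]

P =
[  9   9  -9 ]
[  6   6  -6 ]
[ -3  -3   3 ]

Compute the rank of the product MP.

1

First compute MP:
[[-69, -69,  69],
 [ 96,  96, -96]]
Now row reduce the product.
R2 ← R2 + (32/23)·R1: [0, 0, 0]
1 nonzero row, so rank(MP) = 1.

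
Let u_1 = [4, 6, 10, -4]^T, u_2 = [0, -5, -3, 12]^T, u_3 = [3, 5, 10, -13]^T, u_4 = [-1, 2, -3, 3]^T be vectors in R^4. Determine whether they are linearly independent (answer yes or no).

Form the matrix with these vectors as rows and row reduce.
R3 ← R3 − (3/4)·R1: [0, 1/2, 5/2, -10]
R4 ← R4 + (1/4)·R1: [0, 7/2, -1/2, 2]
R3 ← R3 + (1/10)·R2: [0, 0, 11/5, -44/5]
R4 ← R4 + (7/10)·R2: [0, 0, -13/5, 52/5]
R4 ← R4 + (13/11)·R3: [0, 0, 0, 0]
3 nonzero rows, so the 4 vectors span a space of dimension 3.
Since 3 < 4, the vectors are linearly dependent.

no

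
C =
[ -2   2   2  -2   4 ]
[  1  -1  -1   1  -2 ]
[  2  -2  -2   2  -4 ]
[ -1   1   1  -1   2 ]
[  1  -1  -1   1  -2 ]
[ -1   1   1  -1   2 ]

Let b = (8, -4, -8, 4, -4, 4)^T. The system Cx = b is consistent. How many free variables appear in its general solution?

4

Row reduce the augmented matrix [C | b].
R2 ← R2 + (1/2)·R1: [0, 0, 0, 0, 0, 0]
R3 ← R3 + R1: [0, 0, 0, 0, 0, 0]
R4 ← R4 − (1/2)·R1: [0, 0, 0, 0, 0, 0]
R5 ← R5 + (1/2)·R1: [0, 0, 0, 0, 0, 0]
R6 ← R6 − (1/2)·R1: [0, 0, 0, 0, 0, 0]
The echelon form has 1 nonzero rows, and every pivot lies in the first 5 columns, so rank(C) = rank([C|b]) = 1.
The system is consistent.
Free variables = (unknowns) − (rank) = 5 − 1 = 4.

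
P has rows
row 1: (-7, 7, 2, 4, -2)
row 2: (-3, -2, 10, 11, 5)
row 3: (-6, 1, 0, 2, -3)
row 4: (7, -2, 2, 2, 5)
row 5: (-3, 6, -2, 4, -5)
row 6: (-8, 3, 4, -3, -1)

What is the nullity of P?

Row reduce to echelon form.
R2 ← R2 − (3/7)·R1: [0, -5, 64/7, 65/7, 41/7]
R3 ← R3 − (6/7)·R1: [0, -5, -12/7, -10/7, -9/7]
R4 ← R4 + R1: [0, 5, 4, 6, 3]
R5 ← R5 − (3/7)·R1: [0, 3, -20/7, 16/7, -29/7]
R6 ← R6 − (8/7)·R1: [0, -5, 12/7, -53/7, 9/7]
R3 ← R3 − R2: [0, 0, -76/7, -75/7, -50/7]
R4 ← R4 + R2: [0, 0, 92/7, 107/7, 62/7]
R5 ← R5 + (3/5)·R2: [0, 0, 92/35, 55/7, -22/35]
R6 ← R6 − R2: [0, 0, -52/7, -118/7, -32/7]
R4 ← R4 + (23/19)·R3: [0, 0, 0, 44/19, 4/19]
R5 ← R5 + (23/95)·R3: [0, 0, 0, 100/19, -224/95]
R6 ← R6 − (13/19)·R3: [0, 0, 0, -181/19, 6/19]
R5 ← R5 − (25/11)·R4: [0, 0, 0, 0, -156/55]
R6 ← R6 + (181/44)·R4: [0, 0, 0, 0, 13/11]
R6 ← R6 + (5/12)·R5: [0, 0, 0, 0, 0]
5 nonzero rows, so rank(P) = 5.
P has 5 columns; by rank–nullity, nullity = 5 − 5 = 0.

0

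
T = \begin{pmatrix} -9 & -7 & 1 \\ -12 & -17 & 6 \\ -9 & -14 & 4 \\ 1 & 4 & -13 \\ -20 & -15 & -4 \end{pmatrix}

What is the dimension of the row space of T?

3

Row reduce to echelon form.
R2 ← R2 − (4/3)·R1: [0, -23/3, 14/3]
R3 ← R3 − R1: [0, -7, 3]
R4 ← R4 + (1/9)·R1: [0, 29/9, -116/9]
R5 ← R5 − (20/9)·R1: [0, 5/9, -56/9]
R3 ← R3 − (21/23)·R2: [0, 0, -29/23]
R4 ← R4 + (29/69)·R2: [0, 0, -754/69]
R5 ← R5 + (5/69)·R2: [0, 0, -406/69]
R4 ← R4 − (26/3)·R3: [0, 0, 0]
R5 ← R5 − (14/3)·R3: [0, 0, 0]
Echelon form has 3 nonzero rows, so rank(T) = 3.
The row space has dimension equal to the rank: 3.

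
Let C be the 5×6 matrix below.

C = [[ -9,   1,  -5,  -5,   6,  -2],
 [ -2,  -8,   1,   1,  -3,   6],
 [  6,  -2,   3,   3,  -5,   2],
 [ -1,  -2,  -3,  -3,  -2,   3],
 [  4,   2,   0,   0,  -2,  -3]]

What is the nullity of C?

Row reduce to echelon form.
R2 ← R2 − (2/9)·R1: [0, -74/9, 19/9, 19/9, -13/3, 58/9]
R3 ← R3 + (2/3)·R1: [0, -4/3, -1/3, -1/3, -1, 2/3]
R4 ← R4 − (1/9)·R1: [0, -19/9, -22/9, -22/9, -8/3, 29/9]
R5 ← R5 + (4/9)·R1: [0, 22/9, -20/9, -20/9, 2/3, -35/9]
R3 ← R3 − (6/37)·R2: [0, 0, -25/37, -25/37, -11/37, -14/37]
R4 ← R4 − (19/74)·R2: [0, 0, -221/74, -221/74, -115/74, 58/37]
R5 ← R5 + (11/37)·R2: [0, 0, -59/37, -59/37, -23/37, -73/37]
R4 ← R4 − (221/50)·R3: [0, 0, 0, 0, -6/25, 81/25]
R5 ← R5 − (59/25)·R3: [0, 0, 0, 0, 2/25, -27/25]
R5 ← R5 + (1/3)·R4: [0, 0, 0, 0, 0, 0]
4 nonzero rows, so rank(C) = 4.
C has 6 columns; by rank–nullity, nullity = 6 − 4 = 2.

2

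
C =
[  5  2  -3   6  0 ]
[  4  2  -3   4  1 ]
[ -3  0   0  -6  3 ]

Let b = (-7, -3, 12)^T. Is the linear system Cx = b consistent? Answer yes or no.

Row reduce the augmented matrix [C | b].
R2 ← R2 − (4/5)·R1: [0, 2/5, -3/5, -4/5, 1, 13/5]
R3 ← R3 + (3/5)·R1: [0, 6/5, -9/5, -12/5, 3, 39/5]
R3 ← R3 − (3)·R2: [0, 0, 0, 0, 0, 0]
The echelon form has 2 nonzero rows, and every pivot lies in the first 5 columns, so rank(C) = rank([C|b]) = 2.
The system is consistent.

yes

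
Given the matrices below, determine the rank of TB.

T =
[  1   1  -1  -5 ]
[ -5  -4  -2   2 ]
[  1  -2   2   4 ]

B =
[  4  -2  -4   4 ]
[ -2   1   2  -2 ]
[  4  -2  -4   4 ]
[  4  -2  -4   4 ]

First compute TB:
[[-22,  11,  22, -22],
 [-12,   6,  12, -12],
 [ 32, -16, -32,  32]]
Now row reduce the product.
R2 ← R2 − (6/11)·R1: [0, 0, 0, 0]
R3 ← R3 + (16/11)·R1: [0, 0, 0, 0]
1 nonzero row, so rank(TB) = 1.

1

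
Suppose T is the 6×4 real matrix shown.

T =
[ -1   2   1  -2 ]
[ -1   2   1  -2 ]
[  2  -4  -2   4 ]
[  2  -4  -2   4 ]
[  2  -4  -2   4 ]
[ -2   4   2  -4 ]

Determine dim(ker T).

3

Row reduce to echelon form.
R2 ← R2 − R1: [0, 0, 0, 0]
R3 ← R3 + (2)·R1: [0, 0, 0, 0]
R4 ← R4 + (2)·R1: [0, 0, 0, 0]
R5 ← R5 + (2)·R1: [0, 0, 0, 0]
R6 ← R6 − (2)·R1: [0, 0, 0, 0]
1 nonzero row, so rank(T) = 1.
T has 4 columns; by rank–nullity, nullity = 4 − 1 = 3.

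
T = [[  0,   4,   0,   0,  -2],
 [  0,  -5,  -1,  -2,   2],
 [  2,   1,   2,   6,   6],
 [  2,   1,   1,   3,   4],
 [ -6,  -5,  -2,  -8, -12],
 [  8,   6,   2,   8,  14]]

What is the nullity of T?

1

Row reduce to echelon form.
Swap R1 ↔ R3
R4 ← R4 − R1: [0, 0, -1, -3, -2]
R5 ← R5 + (3)·R1: [0, -2, 4, 10, 6]
R6 ← R6 − (4)·R1: [0, 2, -6, -16, -10]
R3 ← R3 + (4/5)·R2: [0, 0, -4/5, -8/5, -2/5]
R5 ← R5 − (2/5)·R2: [0, 0, 22/5, 54/5, 26/5]
R6 ← R6 + (2/5)·R2: [0, 0, -32/5, -84/5, -46/5]
R4 ← R4 − (5/4)·R3: [0, 0, 0, -1, -3/2]
R5 ← R5 + (11/2)·R3: [0, 0, 0, 2, 3]
R6 ← R6 − (8)·R3: [0, 0, 0, -4, -6]
R5 ← R5 + (2)·R4: [0, 0, 0, 0, 0]
R6 ← R6 − (4)·R4: [0, 0, 0, 0, 0]
4 nonzero rows, so rank(T) = 4.
T has 5 columns; by rank–nullity, nullity = 5 − 4 = 1.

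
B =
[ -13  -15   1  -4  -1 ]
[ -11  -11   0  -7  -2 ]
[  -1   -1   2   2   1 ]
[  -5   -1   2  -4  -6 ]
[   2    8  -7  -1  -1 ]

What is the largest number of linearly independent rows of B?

Row reduce to echelon form.
R2 ← R2 − (11/13)·R1: [0, 22/13, -11/13, -47/13, -15/13]
R3 ← R3 − (1/13)·R1: [0, 2/13, 25/13, 30/13, 14/13]
R4 ← R4 − (5/13)·R1: [0, 62/13, 21/13, -32/13, -73/13]
R5 ← R5 + (2/13)·R1: [0, 74/13, -89/13, -21/13, -15/13]
R3 ← R3 − (1/11)·R2: [0, 0, 2, 29/11, 13/11]
R4 ← R4 − (31/11)·R2: [0, 0, 4, 85/11, -26/11]
R5 ← R5 − (37/11)·R2: [0, 0, -4, 116/11, 30/11]
R4 ← R4 − (2)·R3: [0, 0, 0, 27/11, -52/11]
R5 ← R5 + (2)·R3: [0, 0, 0, 174/11, 56/11]
R5 ← R5 − (58/9)·R4: [0, 0, 0, 0, 320/9]
Echelon form has 5 nonzero rows, so rank(B) = 5.
The rank gives the maximum number of linearly independent rows: 5.

5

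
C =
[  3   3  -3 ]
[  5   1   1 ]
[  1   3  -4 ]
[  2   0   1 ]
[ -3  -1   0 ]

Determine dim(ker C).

Row reduce to echelon form.
R2 ← R2 − (5/3)·R1: [0, -4, 6]
R3 ← R3 − (1/3)·R1: [0, 2, -3]
R4 ← R4 − (2/3)·R1: [0, -2, 3]
R5 ← R5 + R1: [0, 2, -3]
R3 ← R3 + (1/2)·R2: [0, 0, 0]
R4 ← R4 − (1/2)·R2: [0, 0, 0]
R5 ← R5 + (1/2)·R2: [0, 0, 0]
2 nonzero rows, so rank(C) = 2.
C has 3 columns; by rank–nullity, nullity = 3 − 2 = 1.

1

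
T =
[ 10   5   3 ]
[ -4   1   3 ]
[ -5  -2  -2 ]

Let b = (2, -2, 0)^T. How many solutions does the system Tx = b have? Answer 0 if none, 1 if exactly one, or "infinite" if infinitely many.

1

Row reduce the augmented matrix [T | b].
R2 ← R2 + (2/5)·R1: [0, 3, 21/5, -6/5]
R3 ← R3 + (1/2)·R1: [0, 1/2, -1/2, 1]
R3 ← R3 − (1/6)·R2: [0, 0, -6/5, 6/5]
The echelon form has 3 nonzero rows, and every pivot lies in the first 3 columns, so rank(T) = rank([T|b]) = 3.
The system is consistent.
rank = 3 = number of unknowns, so the solution is unique.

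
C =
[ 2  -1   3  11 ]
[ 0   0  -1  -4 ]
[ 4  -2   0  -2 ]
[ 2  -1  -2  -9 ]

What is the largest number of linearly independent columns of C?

Row reduce to echelon form.
R3 ← R3 − (2)·R1: [0, 0, -6, -24]
R4 ← R4 − R1: [0, 0, -5, -20]
R3 ← R3 − (6)·R2: [0, 0, 0, 0]
R4 ← R4 − (5)·R2: [0, 0, 0, 0]
Echelon form has 2 nonzero rows, so rank(C) = 2.
The rank gives the maximum number of linearly independent columns: 2.

2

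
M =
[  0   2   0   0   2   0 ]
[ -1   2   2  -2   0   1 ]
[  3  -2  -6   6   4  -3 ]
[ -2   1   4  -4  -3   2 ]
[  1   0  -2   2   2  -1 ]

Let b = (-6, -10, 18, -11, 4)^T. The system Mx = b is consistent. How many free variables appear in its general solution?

4

Row reduce the augmented matrix [M | b].
Swap R1 ↔ R2
R3 ← R3 + (3)·R1: [0, 4, 0, 0, 4, 0, -12]
R4 ← R4 − (2)·R1: [0, -3, 0, 0, -3, 0, 9]
R5 ← R5 + R1: [0, 2, 0, 0, 2, 0, -6]
R3 ← R3 − (2)·R2: [0, 0, 0, 0, 0, 0, 0]
R4 ← R4 + (3/2)·R2: [0, 0, 0, 0, 0, 0, 0]
R5 ← R5 − R2: [0, 0, 0, 0, 0, 0, 0]
The echelon form has 2 nonzero rows, and every pivot lies in the first 6 columns, so rank(M) = rank([M|b]) = 2.
The system is consistent.
Free variables = (unknowns) − (rank) = 6 − 2 = 4.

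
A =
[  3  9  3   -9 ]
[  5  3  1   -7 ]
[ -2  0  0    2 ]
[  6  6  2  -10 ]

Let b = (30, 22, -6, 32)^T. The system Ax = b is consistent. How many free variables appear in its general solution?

2

Row reduce the augmented matrix [A | b].
R2 ← R2 − (5/3)·R1: [0, -12, -4, 8, -28]
R3 ← R3 + (2/3)·R1: [0, 6, 2, -4, 14]
R4 ← R4 − (2)·R1: [0, -12, -4, 8, -28]
R3 ← R3 + (1/2)·R2: [0, 0, 0, 0, 0]
R4 ← R4 − R2: [0, 0, 0, 0, 0]
The echelon form has 2 nonzero rows, and every pivot lies in the first 4 columns, so rank(A) = rank([A|b]) = 2.
The system is consistent.
Free variables = (unknowns) − (rank) = 4 − 2 = 2.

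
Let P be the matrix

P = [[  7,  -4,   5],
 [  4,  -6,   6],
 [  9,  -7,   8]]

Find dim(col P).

2

Row reduce to echelon form.
R2 ← R2 − (4/7)·R1: [0, -26/7, 22/7]
R3 ← R3 − (9/7)·R1: [0, -13/7, 11/7]
R3 ← R3 − (1/2)·R2: [0, 0, 0]
Echelon form has 2 nonzero rows, so rank(P) = 2.
The column space has dimension equal to the rank: 2.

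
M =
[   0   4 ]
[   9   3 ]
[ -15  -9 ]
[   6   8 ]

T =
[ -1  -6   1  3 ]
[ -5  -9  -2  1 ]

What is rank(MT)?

2

First compute MT:
[[-20, -36,  -8,   4],
 [-24, -81,   3,  30],
 [ 60, 171,   3, -54],
 [-46, -108, -10,  26]]
Now row reduce the product.
R2 ← R2 − (6/5)·R1: [0, -189/5, 63/5, 126/5]
R3 ← R3 + (3)·R1: [0, 63, -21, -42]
R4 ← R4 − (23/10)·R1: [0, -126/5, 42/5, 84/5]
R3 ← R3 + (5/3)·R2: [0, 0, 0, 0]
R4 ← R4 − (2/3)·R2: [0, 0, 0, 0]
2 nonzero rows, so rank(MT) = 2.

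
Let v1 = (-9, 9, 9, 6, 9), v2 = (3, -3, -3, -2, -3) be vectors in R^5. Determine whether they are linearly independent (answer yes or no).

no

Form the matrix with these vectors as rows and row reduce.
R2 ← R2 + (1/3)·R1: [0, 0, 0, 0, 0]
1 nonzero row, so the 2 vectors span a space of dimension 1.
Since 1 < 2, the vectors are linearly dependent.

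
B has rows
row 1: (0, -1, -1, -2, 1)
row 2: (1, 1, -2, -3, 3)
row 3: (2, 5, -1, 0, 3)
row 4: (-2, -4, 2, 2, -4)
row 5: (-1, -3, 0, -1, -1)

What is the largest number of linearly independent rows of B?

Row reduce to echelon form.
Swap R1 ↔ R2
R3 ← R3 − (2)·R1: [0, 3, 3, 6, -3]
R4 ← R4 + (2)·R1: [0, -2, -2, -4, 2]
R5 ← R5 + R1: [0, -2, -2, -4, 2]
R3 ← R3 + (3)·R2: [0, 0, 0, 0, 0]
R4 ← R4 − (2)·R2: [0, 0, 0, 0, 0]
R5 ← R5 − (2)·R2: [0, 0, 0, 0, 0]
Echelon form has 2 nonzero rows, so rank(B) = 2.
The rank gives the maximum number of linearly independent rows: 2.

2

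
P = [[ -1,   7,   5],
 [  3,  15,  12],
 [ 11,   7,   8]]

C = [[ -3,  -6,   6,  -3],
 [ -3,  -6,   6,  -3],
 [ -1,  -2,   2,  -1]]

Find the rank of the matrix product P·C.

1

First compute PC:
[[-23, -46,  46, -23],
 [-66, -132, 132, -66],
 [-62, -124, 124, -62]]
Now row reduce the product.
R2 ← R2 − (66/23)·R1: [0, 0, 0, 0]
R3 ← R3 − (62/23)·R1: [0, 0, 0, 0]
1 nonzero row, so rank(PC) = 1.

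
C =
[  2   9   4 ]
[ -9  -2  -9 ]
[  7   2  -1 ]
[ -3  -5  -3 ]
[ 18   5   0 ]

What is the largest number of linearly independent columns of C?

3

Row reduce to echelon form.
R2 ← R2 + (9/2)·R1: [0, 77/2, 9]
R3 ← R3 − (7/2)·R1: [0, -59/2, -15]
R4 ← R4 + (3/2)·R1: [0, 17/2, 3]
R5 ← R5 − (9)·R1: [0, -76, -36]
R3 ← R3 + (59/77)·R2: [0, 0, -624/77]
R4 ← R4 − (17/77)·R2: [0, 0, 78/77]
R5 ← R5 + (152/77)·R2: [0, 0, -1404/77]
R4 ← R4 + (1/8)·R3: [0, 0, 0]
R5 ← R5 − (9/4)·R3: [0, 0, 0]
Echelon form has 3 nonzero rows, so rank(C) = 3.
The rank gives the maximum number of linearly independent columns: 3.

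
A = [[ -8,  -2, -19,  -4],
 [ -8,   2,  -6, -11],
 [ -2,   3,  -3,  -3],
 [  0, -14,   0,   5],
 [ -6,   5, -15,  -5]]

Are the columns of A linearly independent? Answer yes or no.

Row reduce A to echelon form.
R2 ← R2 − R1: [0, 4, 13, -7]
R3 ← R3 − (1/4)·R1: [0, 7/2, 7/4, -2]
R5 ← R5 − (3/4)·R1: [0, 13/2, -3/4, -2]
R3 ← R3 − (7/8)·R2: [0, 0, -77/8, 33/8]
R4 ← R4 + (7/2)·R2: [0, 0, 91/2, -39/2]
R5 ← R5 − (13/8)·R2: [0, 0, -175/8, 75/8]
R4 ← R4 + (52/11)·R3: [0, 0, 0, 0]
R5 ← R5 − (25/11)·R3: [0, 0, 0, 0]
3 pivots among 4 columns.
Only 3 < 4 pivot columns, so the columns are linearly dependent.

no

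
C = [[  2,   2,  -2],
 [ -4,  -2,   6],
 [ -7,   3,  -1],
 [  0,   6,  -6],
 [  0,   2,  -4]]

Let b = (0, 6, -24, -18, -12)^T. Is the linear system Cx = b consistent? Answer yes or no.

yes

Row reduce the augmented matrix [C | b].
R2 ← R2 + (2)·R1: [0, 2, 2, 6]
R3 ← R3 + (7/2)·R1: [0, 10, -8, -24]
R3 ← R3 − (5)·R2: [0, 0, -18, -54]
R4 ← R4 − (3)·R2: [0, 0, -12, -36]
R5 ← R5 − R2: [0, 0, -6, -18]
R4 ← R4 − (2/3)·R3: [0, 0, 0, 0]
R5 ← R5 − (1/3)·R3: [0, 0, 0, 0]
The echelon form has 3 nonzero rows, and every pivot lies in the first 3 columns, so rank(C) = rank([C|b]) = 3.
The system is consistent.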